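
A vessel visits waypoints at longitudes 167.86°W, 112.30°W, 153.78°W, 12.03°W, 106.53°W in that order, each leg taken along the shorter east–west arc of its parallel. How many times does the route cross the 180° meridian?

Leg 1: -167.86° → -112.30°, shortest Δλ = 55.56° (east) — does not cross 180°.
Leg 2: -112.30° → -153.78°, shortest Δλ = -41.48° (west) — does not cross 180°.
Leg 3: -153.78° → -12.03°, shortest Δλ = 141.75° (east) — does not cross 180°.
Leg 4: -12.03° → -106.53°, shortest Δλ = -94.5° (west) — does not cross 180°.
Total crossings: 0.

0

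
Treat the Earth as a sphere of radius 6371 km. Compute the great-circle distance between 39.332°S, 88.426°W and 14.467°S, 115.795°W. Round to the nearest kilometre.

Δλ = -115.795 − -88.426 = -27.369°.
Δφ = -14.467 − -39.332 = 24.865°.
a = sin²(Δφ/2) + cos φ₁ · cos φ₂ · sin²(Δλ/2) = 0.088267.
c = 2·atan2(√a, √(1−a)) = 0.60330 rad → d = 6371·c ≈ 3843.65 km.

3844 km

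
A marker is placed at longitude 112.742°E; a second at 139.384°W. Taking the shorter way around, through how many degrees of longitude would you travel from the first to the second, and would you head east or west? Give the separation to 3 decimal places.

107.874° east

Raw difference: -139.384 − 112.742 = -252.126°.
Normalise into (−180°, 180°]: -252.126° + 360° = 107.874°.
Positive ⇒ the second point lies to the east; separation 107.874°.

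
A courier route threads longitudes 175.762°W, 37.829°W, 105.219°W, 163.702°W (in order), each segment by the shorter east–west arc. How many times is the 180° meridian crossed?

Leg 1: -175.762° → -37.829°, shortest Δλ = 137.933° (east) — does not cross 180°.
Leg 2: -37.829° → -105.219°, shortest Δλ = -67.39° (west) — does not cross 180°.
Leg 3: -105.219° → -163.702°, shortest Δλ = -58.483° (west) — does not cross 180°.
Total crossings: 0.

0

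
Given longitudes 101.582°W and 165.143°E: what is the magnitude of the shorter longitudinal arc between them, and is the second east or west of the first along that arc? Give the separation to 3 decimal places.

Raw difference: 165.143 − -101.582 = 266.725°.
Normalise into (−180°, 180°]: 266.725° − 360° = -93.275°.
Negative ⇒ the second point lies to the west; separation 93.275°.

93.275° west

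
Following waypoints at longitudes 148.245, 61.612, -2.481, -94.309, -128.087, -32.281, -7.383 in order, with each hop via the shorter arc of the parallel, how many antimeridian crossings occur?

0

Leg 1: +148.245° → +61.612°, shortest Δλ = -86.633° (west) — does not cross 180°.
Leg 2: +61.612° → -2.481°, shortest Δλ = -64.093° (west) — does not cross 180°.
Leg 3: -2.481° → -94.309°, shortest Δλ = -91.828° (west) — does not cross 180°.
Leg 4: -94.309° → -128.087°, shortest Δλ = -33.778° (west) — does not cross 180°.
Leg 5: -128.087° → -32.281°, shortest Δλ = 95.806° (east) — does not cross 180°.
Leg 6: -32.281° → -7.383°, shortest Δλ = 24.898° (east) — does not cross 180°.
Total crossings: 0.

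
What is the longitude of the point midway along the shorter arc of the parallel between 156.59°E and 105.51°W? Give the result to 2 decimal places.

Signed shortest Δλ from +156.59° to -105.51° is +97.90°.
Midpoint longitude = +156.59° + (+97.90°)/2 = +156.59° + 48.95° = +205.54°.
Normalise into (−180°, 180°]: -154.46°.
(The naïve average (+156.59 + -105.51)/2 = 25.54° is on the wrong side of the globe.)

154.46°W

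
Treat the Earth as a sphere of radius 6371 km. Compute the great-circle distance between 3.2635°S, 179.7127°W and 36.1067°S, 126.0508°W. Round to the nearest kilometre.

6587 km

Δλ = -126.0508 − -179.7127 = 53.6619°.
Δφ = -36.1067 − -3.2635 = -32.8432°.
a = sin²(Δφ/2) + cos φ₁ · cos φ₂ · sin²(Δλ/2) = 0.244248.
c = 2·atan2(√a, √(1−a)) = 1.03386 rad → d = 6371·c ≈ 6586.74 km.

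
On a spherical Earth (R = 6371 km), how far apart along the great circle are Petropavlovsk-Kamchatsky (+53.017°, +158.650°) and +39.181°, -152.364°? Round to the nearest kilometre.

Δλ = -152.364 − 158.650 = -311.014°; wrapped into (−180°, 180°]: 48.986°.
Δφ = 39.181 − 53.017 = -13.836°.
a = sin²(Δφ/2) + cos φ₁ · cos φ₂ · sin²(Δλ/2) = 0.094657.
c = 2·atan2(√a, √(1−a)) = 0.62547 rad → d = 6371·c ≈ 3984.90 km.

3985 km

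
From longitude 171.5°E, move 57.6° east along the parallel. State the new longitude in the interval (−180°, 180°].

130.9°W

Start at +171.5°; shift +57.6° → +229.1°.
+229.1° lies outside (−180°, 180°]; subtract 360° → -130.9°.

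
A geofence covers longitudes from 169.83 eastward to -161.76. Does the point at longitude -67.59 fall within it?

No

Band width going east from +169.83° to -161.76°: ((-161.76 − 169.83) mod 360) = 28.41°.
Offset of -67.59° east of the west edge: ((-67.59 − 169.83) mod 360) = 122.58°.
122.58° > 28.41° ⇒ outside.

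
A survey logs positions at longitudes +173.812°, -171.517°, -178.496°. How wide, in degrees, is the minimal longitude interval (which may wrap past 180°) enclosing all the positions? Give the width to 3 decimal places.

14.671°

Sort the longitudes: -178.496°, -171.517°, +173.812°.
Eastward gaps between consecutive values (wrapping around): 6.979°, 345.329°, 7.692°.
Largest gap = 345.329° ⇒ minimal covering band is its complement: 360° − 345.329° = 14.671°.
Band runs from +173.812° eastward to -171.517°, crossing the antimeridian.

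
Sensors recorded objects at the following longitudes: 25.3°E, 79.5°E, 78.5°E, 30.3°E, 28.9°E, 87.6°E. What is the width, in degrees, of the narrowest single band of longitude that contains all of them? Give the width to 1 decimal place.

Sort the longitudes: +25.3°, +28.9°, +30.3°, +78.5°, +79.5°, +87.6°.
Eastward gaps between consecutive values (wrapping around): 3.6°, 1.4°, 48.2°, 1.0°, 8.1°, 297.7°.
Largest gap = 297.7° ⇒ minimal covering band is its complement: 360° − 297.7° = 62.3°.
Band runs from +25.3° eastward to +87.6°.

62.3°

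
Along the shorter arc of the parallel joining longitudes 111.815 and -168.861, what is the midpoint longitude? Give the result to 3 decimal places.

Signed shortest Δλ from +111.815° to -168.861° is +79.324°.
Midpoint longitude = +111.815° + (+79.324°)/2 = +111.815° + 39.662° = +151.477°.
(The naïve average (+111.815 + -168.861)/2 = -28.523° is on the wrong side of the globe.)

+151.477°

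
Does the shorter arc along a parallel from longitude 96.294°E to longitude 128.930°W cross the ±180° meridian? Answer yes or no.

Yes

Naïve |-128.930 − 96.294| = 225.224° > 180°, so the shorter arc goes the other way round — across 180°.
Signed shortest Δλ = ((-128.930 − 96.294 + 180) mod 360) − 180 = 134.776°.
Going east by 134.776° from +96.294° passes through 180° before reaching -128.930°.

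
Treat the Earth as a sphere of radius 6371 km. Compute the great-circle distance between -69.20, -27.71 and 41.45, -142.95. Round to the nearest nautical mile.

Δλ = -142.95 − -27.71 = -115.24°.
Δφ = 41.45 − -69.20 = 110.65°.
a = sin²(Δφ/2) + cos φ₁ · cos φ₂ · sin²(Δλ/2) = 0.866159.
c = 2·atan2(√a, √(1−a)) = 2.39252 rad → d = 6371·c ≈ 15242.72 km ≈ 8230.41 nmi.

8230 nmi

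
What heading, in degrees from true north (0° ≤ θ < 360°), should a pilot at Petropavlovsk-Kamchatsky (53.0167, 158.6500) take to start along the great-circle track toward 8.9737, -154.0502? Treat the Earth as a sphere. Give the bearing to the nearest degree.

Δλ = -154.0502 − 158.6500 = -312.7002°; wrapped into (−180°, 180°]: 47.2998°.
θ = atan2( sin Δλ · cos φ₂ , cos φ₁ · sin φ₂ − sin φ₁ · cos φ₂ · cos Δλ )
  = atan2(0.72592, -0.44126) = 121.294° → normalised to [0°, 360°): 121.294°.

121°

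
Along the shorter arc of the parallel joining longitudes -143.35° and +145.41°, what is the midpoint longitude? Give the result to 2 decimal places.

Signed shortest Δλ from -143.35° to +145.41° is -71.24°.
Midpoint longitude = -143.35° + (-71.24°)/2 = -143.35° − 35.62° = -178.97°.
(The naïve average (-143.35 + +145.41)/2 = 1.03° is on the wrong side of the globe.)

-178.97°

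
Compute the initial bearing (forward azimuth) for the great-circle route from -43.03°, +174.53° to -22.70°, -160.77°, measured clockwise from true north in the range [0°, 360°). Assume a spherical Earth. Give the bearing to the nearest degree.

53°

Δλ = -160.77 − 174.53 = -335.30°; wrapped into (−180°, 180°]: 24.70°.
θ = atan2( sin Δλ · cos φ₂ , cos φ₁ · sin φ₂ − sin φ₁ · cos φ₂ · cos Δλ )
  = atan2(0.38550, 0.28983) = 53.063° → normalised to [0°, 360°): 53.063°.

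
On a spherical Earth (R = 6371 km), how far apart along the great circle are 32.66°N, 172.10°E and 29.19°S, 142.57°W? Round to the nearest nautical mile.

Δλ = -142.57 − 172.10 = -314.67°; wrapped into (−180°, 180°]: 45.33°.
Δφ = -29.19 − 32.66 = -61.85°.
a = sin²(Δφ/2) + cos φ₁ · cos φ₂ · sin²(Δλ/2) = 0.373245.
c = 2·atan2(√a, √(1−a)) = 1.31449 rad → d = 6371·c ≈ 8374.61 km ≈ 4521.93 nmi.

4522 nmi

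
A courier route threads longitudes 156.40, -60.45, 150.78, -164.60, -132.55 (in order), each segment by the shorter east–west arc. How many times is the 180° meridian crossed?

3

Leg 1: +156.40° → -60.45°, shortest Δλ = 143.15° (east) — crosses 180°.
Leg 2: -60.45° → +150.78°, shortest Δλ = -148.77° (west) — crosses 180°.
Leg 3: +150.78° → -164.60°, shortest Δλ = 44.62° (east) — crosses 180°.
Leg 4: -164.60° → -132.55°, shortest Δλ = 32.05° (east) — does not cross 180°.
Total crossings: 3.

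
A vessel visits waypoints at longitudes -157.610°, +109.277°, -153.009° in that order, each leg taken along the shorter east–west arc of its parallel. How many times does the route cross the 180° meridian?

2

Leg 1: -157.610° → +109.277°, shortest Δλ = -93.113° (west) — crosses 180°.
Leg 2: +109.277° → -153.009°, shortest Δλ = 97.714° (east) — crosses 180°.
Total crossings: 2.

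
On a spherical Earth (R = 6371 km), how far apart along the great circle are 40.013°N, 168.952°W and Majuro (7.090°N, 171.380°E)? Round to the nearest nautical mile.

Δλ = 171.380 − -168.952 = 340.332°; wrapped into (−180°, 180°]: -19.668°.
Δφ = 7.090 − 40.013 = -32.923°.
a = sin²(Δφ/2) + cos φ₁ · cos φ₂ · sin²(Δλ/2) = 0.102470.
c = 2·atan2(√a, √(1−a)) = 0.65169 rad → d = 6371·c ≈ 4151.92 km ≈ 2241.86 nmi.

2242 nmi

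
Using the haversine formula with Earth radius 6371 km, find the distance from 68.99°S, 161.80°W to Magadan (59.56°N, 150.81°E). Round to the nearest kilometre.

Δλ = 150.81 − -161.80 = 312.61°; wrapped into (−180°, 180°]: -47.39°.
Δφ = 59.56 − -68.99 = 128.55°.
a = sin²(Δφ/2) + cos φ₁ · cos φ₂ · sin²(Δλ/2) = 0.840934.
c = 2·atan2(√a, √(1−a)) = 2.32111 rad → d = 6371·c ≈ 14787.79 km.

14788 km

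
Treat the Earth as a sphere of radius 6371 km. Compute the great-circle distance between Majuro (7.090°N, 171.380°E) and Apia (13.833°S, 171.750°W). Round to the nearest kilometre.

Δλ = -171.750 − 171.380 = -343.130°; wrapped into (−180°, 180°]: 16.870°.
Δφ = -13.833 − 7.090 = -20.923°.
a = sin²(Δφ/2) + cos φ₁ · cos φ₂ · sin²(Δλ/2) = 0.053703.
c = 2·atan2(√a, √(1−a)) = 0.46773 rad → d = 6371·c ≈ 2979.90 km.

2980 km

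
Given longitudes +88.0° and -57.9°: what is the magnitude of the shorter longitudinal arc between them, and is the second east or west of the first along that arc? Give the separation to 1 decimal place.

Raw difference: -57.9 − 88.0 = -145.9°.
Normalise into (−180°, 180°]: -145.9° stays -145.9°.
Negative ⇒ the second point lies to the west; separation 145.9°.

145.9° west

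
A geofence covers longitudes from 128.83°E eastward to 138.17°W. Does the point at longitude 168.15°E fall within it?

Band width going east from +128.83° to -138.17°: ((-138.17 − 128.83) mod 360) = 93.00°.
Offset of +168.15° east of the west edge: ((168.15 − 128.83) mod 360) = 39.32°.
39.32° ≤ 93.00° ⇒ inside.

Yes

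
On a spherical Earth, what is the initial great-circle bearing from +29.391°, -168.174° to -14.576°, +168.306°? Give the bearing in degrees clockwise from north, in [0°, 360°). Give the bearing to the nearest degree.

211°

Δλ = 168.306 − -168.174 = 336.480°; wrapped into (−180°, 180°]: -23.520°.
θ = atan2( sin Δλ · cos φ₂ , cos φ₁ · sin φ₂ − sin φ₁ · cos φ₂ · cos Δλ )
  = atan2(-0.38622, -0.65478) = -149.466° → normalised to [0°, 360°): 210.534°.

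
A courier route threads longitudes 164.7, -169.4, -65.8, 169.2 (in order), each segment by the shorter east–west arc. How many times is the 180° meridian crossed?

2

Leg 1: +164.7° → -169.4°, shortest Δλ = 25.9° (east) — crosses 180°.
Leg 2: -169.4° → -65.8°, shortest Δλ = 103.6° (east) — does not cross 180°.
Leg 3: -65.8° → +169.2°, shortest Δλ = -125.0° (west) — crosses 180°.
Total crossings: 2.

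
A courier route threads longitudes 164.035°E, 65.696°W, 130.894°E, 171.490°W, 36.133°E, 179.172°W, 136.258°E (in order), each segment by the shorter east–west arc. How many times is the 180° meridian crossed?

Leg 1: +164.035° → -65.696°, shortest Δλ = 130.269° (east) — crosses 180°.
Leg 2: -65.696° → +130.894°, shortest Δλ = -163.41° (west) — crosses 180°.
Leg 3: +130.894° → -171.490°, shortest Δλ = 57.616° (east) — crosses 180°.
Leg 4: -171.490° → +36.133°, shortest Δλ = -152.377° (west) — crosses 180°.
Leg 5: +36.133° → -179.172°, shortest Δλ = 144.695° (east) — crosses 180°.
Leg 6: -179.172° → +136.258°, shortest Δλ = -44.57° (west) — crosses 180°.
Total crossings: 6.

6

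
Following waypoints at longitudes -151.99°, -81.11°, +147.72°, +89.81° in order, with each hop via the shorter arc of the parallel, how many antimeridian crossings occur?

1

Leg 1: -151.99° → -81.11°, shortest Δλ = 70.88° (east) — does not cross 180°.
Leg 2: -81.11° → +147.72°, shortest Δλ = -131.17° (west) — crosses 180°.
Leg 3: +147.72° → +89.81°, shortest Δλ = -57.91° (west) — does not cross 180°.
Total crossings: 1.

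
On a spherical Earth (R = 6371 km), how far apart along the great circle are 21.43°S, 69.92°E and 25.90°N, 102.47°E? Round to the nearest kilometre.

6326 km

Δλ = 102.47 − 69.92 = 32.55°.
Δφ = 25.90 − -21.43 = 47.33°.
a = sin²(Δφ/2) + cos φ₁ · cos φ₂ · sin²(Δλ/2) = 0.226878.
c = 2·atan2(√a, √(1−a)) = 0.99292 rad → d = 6371·c ≈ 6325.92 km.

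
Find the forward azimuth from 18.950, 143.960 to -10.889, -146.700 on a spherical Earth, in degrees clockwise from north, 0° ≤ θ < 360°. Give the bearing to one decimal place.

Δλ = -146.700 − 143.960 = -290.660°; wrapped into (−180°, 180°]: 69.340°.
θ = atan2( sin Δλ · cos φ₂ , cos φ₁ · sin φ₂ − sin φ₁ · cos φ₂ · cos Δλ )
  = atan2(0.91884, -0.29118) = 107.583° → normalised to [0°, 360°): 107.583°.

107.6°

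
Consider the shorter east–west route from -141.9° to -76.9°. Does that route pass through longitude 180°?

No

Signed shortest Δλ = ((-76.9 − -141.9 + 180) mod 360) − 180 = 65.0°.
Going east by 65.0° from -141.9° reaches -76.9° without touching 180°.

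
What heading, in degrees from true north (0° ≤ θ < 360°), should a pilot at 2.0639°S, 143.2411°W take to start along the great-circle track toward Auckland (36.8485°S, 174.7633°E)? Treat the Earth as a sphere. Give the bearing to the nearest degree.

Δλ = 174.7633 − -143.2411 = 318.0044°; wrapped into (−180°, 180°]: -41.9956°.
θ = atan2( sin Δλ · cos φ₂ , cos φ₁ · sin φ₂ − sin φ₁ · cos φ₂ · cos Δλ )
  = atan2(-0.53541, -0.57789) = -137.185° → normalised to [0°, 360°): 222.815°.

223°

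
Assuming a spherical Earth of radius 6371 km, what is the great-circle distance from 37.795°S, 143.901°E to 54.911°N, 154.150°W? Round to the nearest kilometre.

11868 km

Δλ = -154.150 − 143.901 = -298.051°; wrapped into (−180°, 180°]: 61.949°.
Δφ = 54.911 − -37.795 = 92.706°.
a = sin²(Δφ/2) + cos φ₁ · cos φ₂ · sin²(Δλ/2) = 0.643923.
c = 2·atan2(√a, √(1−a)) = 1.86277 rad → d = 6371·c ≈ 11867.73 km.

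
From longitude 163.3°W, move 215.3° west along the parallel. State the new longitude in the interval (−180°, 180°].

18.6°W

Start at -163.3°; shift −215.3° → -378.6°.
-378.6° lies outside (−180°, 180°]; add 360° → -18.6°.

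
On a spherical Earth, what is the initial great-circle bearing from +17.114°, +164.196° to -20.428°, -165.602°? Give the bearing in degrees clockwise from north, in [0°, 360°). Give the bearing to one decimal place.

140.5°

Δλ = -165.602 − 164.196 = -329.798°; wrapped into (−180°, 180°]: 30.202°.
θ = atan2( sin Δλ · cos φ₂ , cos φ₁ · sin φ₂ − sin φ₁ · cos φ₂ · cos Δλ )
  = atan2(0.47141, -0.57191) = 140.502° → normalised to [0°, 360°): 140.502°.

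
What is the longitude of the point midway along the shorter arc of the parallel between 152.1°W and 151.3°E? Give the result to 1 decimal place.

179.6°E

Signed shortest Δλ from -152.1° to +151.3° is -56.6°.
Midpoint longitude = -152.1° + (-56.6°)/2 = -152.1° − 28.3° = -180.4°.
Normalise into (−180°, 180°]: +179.6°.
(The naïve average (-152.1 + +151.3)/2 = -0.4° is on the wrong side of the globe.)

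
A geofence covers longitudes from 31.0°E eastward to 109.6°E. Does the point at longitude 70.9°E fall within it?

Band width going east from +31.0° to +109.6°: ((109.6 − 31.0) mod 360) = 78.6°.
Offset of +70.9° east of the west edge: ((70.9 − 31.0) mod 360) = 39.9°.
39.9° ≤ 78.6° ⇒ inside.

Yes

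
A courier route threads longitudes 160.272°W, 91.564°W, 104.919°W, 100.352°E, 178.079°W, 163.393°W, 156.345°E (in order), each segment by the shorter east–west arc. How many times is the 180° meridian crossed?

3

Leg 1: -160.272° → -91.564°, shortest Δλ = 68.708° (east) — does not cross 180°.
Leg 2: -91.564° → -104.919°, shortest Δλ = -13.355° (west) — does not cross 180°.
Leg 3: -104.919° → +100.352°, shortest Δλ = -154.729° (west) — crosses 180°.
Leg 4: +100.352° → -178.079°, shortest Δλ = 81.569° (east) — crosses 180°.
Leg 5: -178.079° → -163.393°, shortest Δλ = 14.686° (east) — does not cross 180°.
Leg 6: -163.393° → +156.345°, shortest Δλ = -40.262° (west) — crosses 180°.
Total crossings: 3.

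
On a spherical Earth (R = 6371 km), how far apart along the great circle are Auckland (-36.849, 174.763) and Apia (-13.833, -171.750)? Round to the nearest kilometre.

2889 km

Δλ = -171.750 − 174.763 = -346.513°; wrapped into (−180°, 180°]: 13.487°.
Δφ = -13.833 − -36.849 = 23.016°.
a = sin²(Δφ/2) + cos φ₁ · cos φ₂ · sin²(Δλ/2) = 0.050516.
c = 2·atan2(√a, √(1−a)) = 0.45339 rad → d = 6371·c ≈ 2888.54 km.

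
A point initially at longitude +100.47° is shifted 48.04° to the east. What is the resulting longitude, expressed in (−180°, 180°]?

Start at +100.47°; shift +48.04° → +148.51°.
+148.51° already lies in (−180°, 180°].

+148.51°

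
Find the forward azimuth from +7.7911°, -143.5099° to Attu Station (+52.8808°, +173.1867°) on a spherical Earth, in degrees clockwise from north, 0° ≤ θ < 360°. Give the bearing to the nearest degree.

330°

Δλ = 173.1867 − -143.5099 = 316.6966°; wrapped into (−180°, 180°]: -43.3034°.
θ = atan2( sin Δλ · cos φ₂ , cos φ₁ · sin φ₂ − sin φ₁ · cos φ₂ · cos Δλ )
  = atan2(-0.41390, 0.73049) = -29.536° → normalised to [0°, 360°): 330.464°.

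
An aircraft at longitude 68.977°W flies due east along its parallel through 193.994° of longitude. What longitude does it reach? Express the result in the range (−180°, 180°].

125.017°E

Start at -68.977°; shift +193.994° → +125.017°.
+125.017° already lies in (−180°, 180°].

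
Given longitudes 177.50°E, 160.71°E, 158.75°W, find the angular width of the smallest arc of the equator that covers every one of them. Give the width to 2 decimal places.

40.54°

Sort the longitudes: -158.75°, +160.71°, +177.50°.
Eastward gaps between consecutive values (wrapping around): 319.46°, 16.79°, 23.75°.
Largest gap = 319.46° ⇒ minimal covering band is its complement: 360° − 319.46° = 40.54°.
Band runs from +160.71° eastward to -158.75°, crossing the antimeridian.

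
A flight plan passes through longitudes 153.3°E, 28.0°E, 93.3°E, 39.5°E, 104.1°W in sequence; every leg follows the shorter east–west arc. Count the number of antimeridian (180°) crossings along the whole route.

0

Leg 1: +153.3° → +28.0°, shortest Δλ = -125.3° (west) — does not cross 180°.
Leg 2: +28.0° → +93.3°, shortest Δλ = 65.3° (east) — does not cross 180°.
Leg 3: +93.3° → +39.5°, shortest Δλ = -53.8° (west) — does not cross 180°.
Leg 4: +39.5° → -104.1°, shortest Δλ = -143.6° (west) — does not cross 180°.
Total crossings: 0.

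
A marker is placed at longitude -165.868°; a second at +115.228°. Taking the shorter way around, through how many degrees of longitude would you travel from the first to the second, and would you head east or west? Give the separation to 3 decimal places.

78.904° west

Raw difference: 115.228 − -165.868 = 281.096°.
Normalise into (−180°, 180°]: 281.096° − 360° = -78.904°.
Negative ⇒ the second point lies to the west; separation 78.904°.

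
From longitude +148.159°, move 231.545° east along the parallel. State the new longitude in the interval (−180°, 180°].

Start at +148.159°; shift +231.545° → +379.704°.
+379.704° lies outside (−180°, 180°]; subtract 360° → +19.704°.

+19.704°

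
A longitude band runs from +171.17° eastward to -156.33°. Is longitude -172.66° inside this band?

Band width going east from +171.17° to -156.33°: ((-156.33 − 171.17) mod 360) = 32.50°.
Offset of -172.66° east of the west edge: ((-172.66 − 171.17) mod 360) = 16.17°.
16.17° ≤ 32.50° ⇒ inside.

Yes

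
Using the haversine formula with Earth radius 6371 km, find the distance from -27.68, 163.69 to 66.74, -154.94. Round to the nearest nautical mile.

5972 nmi

Δλ = -154.94 − 163.69 = -318.63°; wrapped into (−180°, 180°]: 41.37°.
Δφ = 66.74 − -27.68 = 94.42°.
a = sin²(Δφ/2) + cos φ₁ · cos φ₂ · sin²(Δλ/2) = 0.582167.
c = 2·atan2(√a, √(1−a)) = 1.73588 rad → d = 6371·c ≈ 11059.29 km ≈ 5971.54 nmi.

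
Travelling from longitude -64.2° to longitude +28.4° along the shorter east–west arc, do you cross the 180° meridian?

Signed shortest Δλ = ((28.4 − -64.2 + 180) mod 360) − 180 = 92.6°.
Going east by 92.6° from -64.2° reaches +28.4° without touching 180°.

No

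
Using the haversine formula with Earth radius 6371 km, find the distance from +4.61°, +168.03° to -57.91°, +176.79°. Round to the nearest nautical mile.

3778 nmi

Δλ = 176.79 − 168.03 = 8.76°.
Δφ = -57.91 − 4.61 = -62.52°.
a = sin²(Δφ/2) + cos φ₁ · cos φ₂ · sin²(Δλ/2) = 0.272369.
c = 2·atan2(√a, √(1−a)) = 1.09813 rad → d = 6371·c ≈ 6996.19 km ≈ 3777.64 nmi.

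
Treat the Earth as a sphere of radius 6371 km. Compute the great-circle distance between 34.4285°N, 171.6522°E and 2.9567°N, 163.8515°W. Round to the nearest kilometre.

4320 km

Δλ = -163.8515 − 171.6522 = -335.5037°; wrapped into (−180°, 180°]: 24.4963°.
Δφ = 2.9567 − 34.4285 = -31.4718°.
a = sin²(Δφ/2) + cos φ₁ · cos φ₂ · sin²(Δλ/2) = 0.110624.
c = 2·atan2(√a, √(1−a)) = 0.67812 rad → d = 6371·c ≈ 4320.32 km.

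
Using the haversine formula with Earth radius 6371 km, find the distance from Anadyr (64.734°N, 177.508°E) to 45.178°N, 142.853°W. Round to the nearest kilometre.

Δλ = -142.853 − 177.508 = -320.361°; wrapped into (−180°, 180°]: 39.639°.
Δφ = 45.178 − 64.734 = -19.556°.
a = sin²(Δφ/2) + cos φ₁ · cos φ₂ · sin²(Δλ/2) = 0.063431.
c = 2·atan2(√a, √(1−a)) = 0.50919 rad → d = 6371·c ≈ 3244.06 km.

3244 km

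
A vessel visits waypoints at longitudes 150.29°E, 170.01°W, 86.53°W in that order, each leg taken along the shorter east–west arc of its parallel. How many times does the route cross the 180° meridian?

Leg 1: +150.29° → -170.01°, shortest Δλ = 39.7° (east) — crosses 180°.
Leg 2: -170.01° → -86.53°, shortest Δλ = 83.48° (east) — does not cross 180°.
Total crossings: 1.

1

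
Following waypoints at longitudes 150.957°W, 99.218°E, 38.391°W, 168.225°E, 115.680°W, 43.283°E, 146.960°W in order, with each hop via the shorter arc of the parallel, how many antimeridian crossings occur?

4

Leg 1: -150.957° → +99.218°, shortest Δλ = -109.825° (west) — crosses 180°.
Leg 2: +99.218° → -38.391°, shortest Δλ = -137.609° (west) — does not cross 180°.
Leg 3: -38.391° → +168.225°, shortest Δλ = -153.384° (west) — crosses 180°.
Leg 4: +168.225° → -115.680°, shortest Δλ = 76.095° (east) — crosses 180°.
Leg 5: -115.680° → +43.283°, shortest Δλ = 158.963° (east) — does not cross 180°.
Leg 6: +43.283° → -146.960°, shortest Δλ = 169.757° (east) — crosses 180°.
Total crossings: 4.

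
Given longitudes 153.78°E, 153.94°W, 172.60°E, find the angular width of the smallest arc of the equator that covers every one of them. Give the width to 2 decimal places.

52.28°

Sort the longitudes: -153.94°, +153.78°, +172.60°.
Eastward gaps between consecutive values (wrapping around): 307.72°, 18.82°, 33.46°.
Largest gap = 307.72° ⇒ minimal covering band is its complement: 360° − 307.72° = 52.28°.
Band runs from +153.78° eastward to -153.94°, crossing the antimeridian.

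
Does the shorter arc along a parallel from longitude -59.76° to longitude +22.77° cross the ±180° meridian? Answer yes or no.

No

Signed shortest Δλ = ((22.77 − -59.76 + 180) mod 360) − 180 = 82.53°.
Going east by 82.53° from -59.76° reaches +22.77° without touching 180°.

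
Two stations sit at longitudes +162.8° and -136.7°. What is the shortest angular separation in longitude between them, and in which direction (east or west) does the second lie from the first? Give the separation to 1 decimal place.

Raw difference: -136.7 − 162.8 = -299.5°.
Normalise into (−180°, 180°]: -299.5° + 360° = 60.5°.
Positive ⇒ the second point lies to the east; separation 60.5°.

60.5° east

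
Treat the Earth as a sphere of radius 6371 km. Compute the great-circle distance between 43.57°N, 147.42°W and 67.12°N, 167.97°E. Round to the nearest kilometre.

Δλ = 167.97 − -147.42 = 315.39°; wrapped into (−180°, 180°]: -44.61°.
Δφ = 67.12 − 43.57 = 23.55°.
a = sin²(Δφ/2) + cos φ₁ · cos φ₂ · sin²(Δλ/2) = 0.082223.
c = 2·atan2(√a, √(1−a)) = 0.58165 rad → d = 6371·c ≈ 3705.72 km.

3706 km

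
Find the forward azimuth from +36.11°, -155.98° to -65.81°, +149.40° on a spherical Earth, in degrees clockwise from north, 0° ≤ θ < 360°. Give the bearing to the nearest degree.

201°

Δλ = 149.40 − -155.98 = 305.38°; wrapped into (−180°, 180°]: -54.62°.
θ = atan2( sin Δλ · cos φ₂ , cos φ₁ · sin φ₂ − sin φ₁ · cos φ₂ · cos Δλ )
  = atan2(-0.33409, -0.87677) = -159.141° → normalised to [0°, 360°): 200.859°.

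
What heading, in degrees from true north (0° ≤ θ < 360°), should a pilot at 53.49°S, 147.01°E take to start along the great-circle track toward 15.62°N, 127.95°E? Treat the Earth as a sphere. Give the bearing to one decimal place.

Δλ = 127.95 − 147.01 = -19.06°.
θ = atan2( sin Δλ · cos φ₂ , cos φ₁ · sin φ₂ − sin φ₁ · cos φ₂ · cos Δλ )
  = atan2(-0.31450, 0.89183) = -19.425° → normalised to [0°, 360°): 340.575°.

340.6°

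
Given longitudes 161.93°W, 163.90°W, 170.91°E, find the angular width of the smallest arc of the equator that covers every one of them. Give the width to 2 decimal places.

27.16°

Sort the longitudes: -163.90°, -161.93°, +170.91°.
Eastward gaps between consecutive values (wrapping around): 1.97°, 332.84°, 25.19°.
Largest gap = 332.84° ⇒ minimal covering band is its complement: 360° − 332.84° = 27.16°.
Band runs from +170.91° eastward to -161.93°, crossing the antimeridian.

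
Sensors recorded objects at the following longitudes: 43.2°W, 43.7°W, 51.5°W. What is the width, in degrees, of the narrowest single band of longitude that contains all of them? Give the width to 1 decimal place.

Sort the longitudes: -51.5°, -43.7°, -43.2°.
Eastward gaps between consecutive values (wrapping around): 7.8°, 0.5°, 351.7°.
Largest gap = 351.7° ⇒ minimal covering band is its complement: 360° − 351.7° = 8.3°.
Band runs from -51.5° eastward to -43.2°.

8.3°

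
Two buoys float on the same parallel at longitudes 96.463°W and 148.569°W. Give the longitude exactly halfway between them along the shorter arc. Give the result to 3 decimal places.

122.516°W

Signed shortest Δλ from -96.463° to -148.569° is -52.106°.
Midpoint longitude = -96.463° + (-52.106°)/2 = -96.463° − 26.053° = -122.516°.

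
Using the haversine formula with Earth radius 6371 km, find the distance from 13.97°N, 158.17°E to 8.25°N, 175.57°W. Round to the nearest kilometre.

Δλ = -175.57 − 158.17 = -333.74°; wrapped into (−180°, 180°]: 26.26°.
Δφ = 8.25 − 13.97 = -5.72°.
a = sin²(Δφ/2) + cos φ₁ · cos φ₂ · sin²(Δλ/2) = 0.052047.
c = 2·atan2(√a, √(1−a)) = 0.46033 rad → d = 6371·c ≈ 2932.77 km.

2933 km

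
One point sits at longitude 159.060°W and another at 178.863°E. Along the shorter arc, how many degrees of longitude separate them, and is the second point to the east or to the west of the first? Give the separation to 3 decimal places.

Raw difference: 178.863 − -159.060 = 337.923°.
Normalise into (−180°, 180°]: 337.923° − 360° = -22.077°.
Negative ⇒ the second point lies to the west; separation 22.077°.

22.077° west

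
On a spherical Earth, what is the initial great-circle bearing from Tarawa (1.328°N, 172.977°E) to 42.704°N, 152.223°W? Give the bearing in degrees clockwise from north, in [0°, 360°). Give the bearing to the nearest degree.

Δλ = -152.223 − 172.977 = -325.200°; wrapped into (−180°, 180°]: 34.800°.
θ = atan2( sin Δλ · cos φ₂ , cos φ₁ · sin φ₂ − sin φ₁ · cos φ₂ · cos Δλ )
  = atan2(0.41940, 0.66404) = 32.276° → normalised to [0°, 360°): 32.276°.

32°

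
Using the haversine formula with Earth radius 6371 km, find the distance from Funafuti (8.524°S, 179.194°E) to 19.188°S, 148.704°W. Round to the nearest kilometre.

3655 km

Δλ = -148.704 − 179.194 = -327.898°; wrapped into (−180°, 180°]: 32.102°.
Δφ = -19.188 − -8.524 = -10.664°.
a = sin²(Δφ/2) + cos φ₁ · cos φ₂ · sin²(Δλ/2) = 0.080039.
c = 2·atan2(√a, √(1−a)) = 0.57366 rad → d = 6371·c ≈ 3654.77 km.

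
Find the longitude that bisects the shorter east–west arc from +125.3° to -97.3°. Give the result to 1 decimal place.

-166.0°

Signed shortest Δλ from +125.3° to -97.3° is +137.4°.
Midpoint longitude = +125.3° + (+137.4°)/2 = +125.3° + 68.7° = +194.0°.
Normalise into (−180°, 180°]: -166.0°.
(The naïve average (+125.3 + -97.3)/2 = 14.0° is on the wrong side of the globe.)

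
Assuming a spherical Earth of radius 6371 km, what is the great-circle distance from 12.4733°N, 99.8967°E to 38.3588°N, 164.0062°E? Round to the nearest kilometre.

Δλ = 164.0062 − 99.8967 = 64.1095°.
Δφ = 38.3588 − 12.4733 = 25.8855°.
a = sin²(Δφ/2) + cos φ₁ · cos φ₂ · sin²(Δλ/2) = 0.265824.
c = 2·atan2(√a, √(1−a)) = 1.08337 rad → d = 6371·c ≈ 6902.16 km.

6902 km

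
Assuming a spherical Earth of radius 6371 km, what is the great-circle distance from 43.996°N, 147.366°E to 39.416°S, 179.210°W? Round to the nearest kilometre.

9862 km

Δλ = -179.210 − 147.366 = -326.576°; wrapped into (−180°, 180°]: 33.424°.
Δφ = -39.416 − 43.996 = -83.412°.
a = sin²(Δφ/2) + cos φ₁ · cos φ₂ · sin²(Δλ/2) = 0.488593.
c = 2·atan2(√a, √(1−a)) = 1.54798 rad → d = 6371·c ≈ 9862.18 km.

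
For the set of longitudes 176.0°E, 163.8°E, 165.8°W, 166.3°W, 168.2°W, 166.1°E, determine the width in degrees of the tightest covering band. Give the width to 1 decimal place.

30.4°

Sort the longitudes: -168.2°, -166.3°, -165.8°, +163.8°, +166.1°, +176.0°.
Eastward gaps between consecutive values (wrapping around): 1.9°, 0.5°, 329.6°, 2.3°, 9.9°, 15.8°.
Largest gap = 329.6° ⇒ minimal covering band is its complement: 360° − 329.6° = 30.4°.
Band runs from +163.8° eastward to -165.8°, crossing the antimeridian.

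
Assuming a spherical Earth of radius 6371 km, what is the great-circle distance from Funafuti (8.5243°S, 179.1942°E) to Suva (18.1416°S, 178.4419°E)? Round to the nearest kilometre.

Δλ = 178.4419 − 179.1942 = -0.7523°.
Δφ = -18.1416 − -8.5243 = -9.6173°.
a = sin²(Δφ/2) + cos φ₁ · cos φ₂ · sin²(Δλ/2) = 0.007068.
c = 2·atan2(√a, √(1−a)) = 0.16834 rad → d = 6371·c ≈ 1072.48 km.

1072 km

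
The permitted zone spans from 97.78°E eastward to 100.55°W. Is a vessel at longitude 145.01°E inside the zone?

Yes

Band width going east from +97.78° to -100.55°: ((-100.55 − 97.78) mod 360) = 161.67°.
Offset of +145.01° east of the west edge: ((145.01 − 97.78) mod 360) = 47.23°.
47.23° ≤ 161.67° ⇒ inside.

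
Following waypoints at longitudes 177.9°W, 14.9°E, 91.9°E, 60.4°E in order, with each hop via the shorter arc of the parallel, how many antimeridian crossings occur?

Leg 1: -177.9° → +14.9°, shortest Δλ = -167.2° (west) — crosses 180°.
Leg 2: +14.9° → +91.9°, shortest Δλ = 77.0° (east) — does not cross 180°.
Leg 3: +91.9° → +60.4°, shortest Δλ = -31.5° (west) — does not cross 180°.
Total crossings: 1.

1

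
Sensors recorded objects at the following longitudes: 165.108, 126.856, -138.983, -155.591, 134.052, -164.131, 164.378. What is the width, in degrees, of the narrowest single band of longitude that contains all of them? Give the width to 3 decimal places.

Sort the longitudes: -164.131°, -155.591°, -138.983°, +126.856°, +134.052°, +164.378°, +165.108°.
Eastward gaps between consecutive values (wrapping around): 8.540°, 16.608°, 265.839°, 7.196°, 30.326°, 0.730°, 30.761°.
Largest gap = 265.839° ⇒ minimal covering band is its complement: 360° − 265.839° = 94.161°.
Band runs from +126.856° eastward to -138.983°, crossing the antimeridian.

94.161°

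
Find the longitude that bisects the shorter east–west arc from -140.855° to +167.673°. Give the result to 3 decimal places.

Signed shortest Δλ from -140.855° to +167.673° is -51.472°.
Midpoint longitude = -140.855° + (-51.472°)/2 = -140.855° − 25.736° = -166.591°.
(The naïve average (-140.855 + +167.673)/2 = 13.409° is on the wrong side of the globe.)

-166.591°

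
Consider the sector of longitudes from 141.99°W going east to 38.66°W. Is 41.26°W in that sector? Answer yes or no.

Band width going east from -141.99° to -38.66°: ((-38.66 − -141.99) mod 360) = 103.33°.
Offset of -41.26° east of the west edge: ((-41.26 − -141.99) mod 360) = 100.73°.
100.73° ≤ 103.33° ⇒ inside.

Yes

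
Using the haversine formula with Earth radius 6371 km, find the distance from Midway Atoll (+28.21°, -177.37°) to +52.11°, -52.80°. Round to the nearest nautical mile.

5177 nmi

Δλ = -52.80 − -177.37 = 124.57°.
Δφ = 52.11 − 28.21 = 23.90°.
a = sin²(Δφ/2) + cos φ₁ · cos φ₂ · sin²(Δλ/2) = 0.467015.
c = 2·atan2(√a, √(1−a)) = 1.50478 rad → d = 6371·c ≈ 9586.94 km ≈ 5176.53 nmi.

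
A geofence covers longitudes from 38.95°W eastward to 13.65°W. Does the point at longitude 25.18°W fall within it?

Yes

Band width going east from -38.95° to -13.65°: ((-13.65 − -38.95) mod 360) = 25.30°.
Offset of -25.18° east of the west edge: ((-25.18 − -38.95) mod 360) = 13.77°.
13.77° ≤ 25.30° ⇒ inside.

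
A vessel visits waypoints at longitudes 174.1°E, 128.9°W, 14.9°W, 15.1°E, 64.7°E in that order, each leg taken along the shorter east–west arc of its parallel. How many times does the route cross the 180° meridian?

1

Leg 1: +174.1° → -128.9°, shortest Δλ = 57.0° (east) — crosses 180°.
Leg 2: -128.9° → -14.9°, shortest Δλ = 114.0° (east) — does not cross 180°.
Leg 3: -14.9° → +15.1°, shortest Δλ = 30.0° (east) — does not cross 180°.
Leg 4: +15.1° → +64.7°, shortest Δλ = 49.6° (east) — does not cross 180°.
Total crossings: 1.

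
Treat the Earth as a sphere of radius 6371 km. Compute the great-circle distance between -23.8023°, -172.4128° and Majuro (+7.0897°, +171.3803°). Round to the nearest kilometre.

3859 km

Δλ = 171.3803 − -172.4128 = 343.7931°; wrapped into (−180°, 180°]: -16.2069°.
Δφ = 7.0897 − -23.8023 = 30.8920°.
a = sin²(Δφ/2) + cos φ₁ · cos φ₂ · sin²(Δλ/2) = 0.088973.
c = 2·atan2(√a, √(1−a)) = 0.60579 rad → d = 6371·c ≈ 3859.46 km.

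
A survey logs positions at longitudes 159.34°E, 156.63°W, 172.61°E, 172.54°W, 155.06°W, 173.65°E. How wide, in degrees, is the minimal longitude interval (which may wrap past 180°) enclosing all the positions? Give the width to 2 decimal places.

Sort the longitudes: -172.54°, -156.63°, -155.06°, +159.34°, +172.61°, +173.65°.
Eastward gaps between consecutive values (wrapping around): 15.91°, 1.57°, 314.40°, 13.27°, 1.04°, 13.81°.
Largest gap = 314.40° ⇒ minimal covering band is its complement: 360° − 314.40° = 45.60°.
Band runs from +159.34° eastward to -155.06°, crossing the antimeridian.

45.60°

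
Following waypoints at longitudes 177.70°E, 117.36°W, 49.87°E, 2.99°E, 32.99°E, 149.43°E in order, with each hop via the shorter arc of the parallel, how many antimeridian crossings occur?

1

Leg 1: +177.70° → -117.36°, shortest Δλ = 64.94° (east) — crosses 180°.
Leg 2: -117.36° → +49.87°, shortest Δλ = 167.23° (east) — does not cross 180°.
Leg 3: +49.87° → +2.99°, shortest Δλ = -46.88° (west) — does not cross 180°.
Leg 4: +2.99° → +32.99°, shortest Δλ = 30.0° (east) — does not cross 180°.
Leg 5: +32.99° → +149.43°, shortest Δλ = 116.44° (east) — does not cross 180°.
Total crossings: 1.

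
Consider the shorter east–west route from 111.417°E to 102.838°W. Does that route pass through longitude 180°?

Yes

Naïve |-102.838 − 111.417| = 214.255° > 180°, so the shorter arc goes the other way round — across 180°.
Signed shortest Δλ = ((-102.838 − 111.417 + 180) mod 360) − 180 = 145.745°.
Going east by 145.745° from +111.417° passes through 180° before reaching -102.838°.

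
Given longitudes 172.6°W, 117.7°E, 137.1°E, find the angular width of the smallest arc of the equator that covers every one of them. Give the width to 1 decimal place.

Sort the longitudes: -172.6°, +117.7°, +137.1°.
Eastward gaps between consecutive values (wrapping around): 290.3°, 19.4°, 50.3°.
Largest gap = 290.3° ⇒ minimal covering band is its complement: 360° − 290.3° = 69.7°.
Band runs from +117.7° eastward to -172.6°, crossing the antimeridian.

69.7°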